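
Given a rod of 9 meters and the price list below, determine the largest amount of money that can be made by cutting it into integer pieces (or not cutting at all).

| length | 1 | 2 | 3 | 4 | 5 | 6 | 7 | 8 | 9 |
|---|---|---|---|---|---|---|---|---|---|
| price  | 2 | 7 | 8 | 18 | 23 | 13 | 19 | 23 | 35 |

Consider every possible first cut. best[k] is the best of p[i]+best[k−i] over all sellable i≤k.
best[1] = 2
best[2] = max(2+2, 7+0) = 7
best[3] = max(2+7, 7+2, 8+0) = 9
best[4] = max(2+9, 7+7, 8+2, 18+0) = 18
best[5] = max(2+18, 7+9, 8+7, 18+2, 23+0) = 23
best[6] = max(2+23, 7+18, 8+9, 18+7, 23+2, 13+0) = 25
best[7] = max(2+25, 7+23, 8+18, …, 13+2, 19+0) = 30
best[8] = max(2+30, 7+25, 8+23, …, 19+2, 23+0) = 36
best[9] = max(2+36, 7+30, 8+25, …, 23+2, 35+0) = 41
One optimal cutting: 5 + 4 → €23 + €18 = €41.

41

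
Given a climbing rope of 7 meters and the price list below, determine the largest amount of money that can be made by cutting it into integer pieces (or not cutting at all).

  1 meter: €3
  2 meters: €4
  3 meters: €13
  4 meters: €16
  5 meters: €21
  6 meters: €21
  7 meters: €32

Build best[k] bottom-up: best[k] = max over allowed piece i of (p[i] + best[k−i]).
best[1] = 3
best[2] = 6  (first piece 1, then best[1]=3)
best[3] = 13
best[4] = 16  (first piece 1, then best[3]=13)
best[5] = 21
best[6] = 26  (first piece 3, then best[3]=13)
best[7] = 32
Best is to sell the whole 7-meter piece uncut for €32.

32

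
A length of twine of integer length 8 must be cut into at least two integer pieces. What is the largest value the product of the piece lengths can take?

18

Let prod[k] be the best product for length k (with at least one cut). For each first piece i, the rest contributes max(k−i, prod[k−i]).
Small cases: prod[2]=1.
prod[3] = 1·max(2,1) = 1·2 = 2
prod[4] = 2·max(2,1) = 2·2 = 4
prod[5] = 2·max(3,2) = 2·3 = 6
prod[6] = 3·max(3,2) = 3·3 = 9
prod[7] = 2·max(5,6) = 2·6 = 12
prod[8] = 2·max(6,9) = 2·9 = 18
One optimal split: 3 + 3 + 2; product 3·3·2 = 18.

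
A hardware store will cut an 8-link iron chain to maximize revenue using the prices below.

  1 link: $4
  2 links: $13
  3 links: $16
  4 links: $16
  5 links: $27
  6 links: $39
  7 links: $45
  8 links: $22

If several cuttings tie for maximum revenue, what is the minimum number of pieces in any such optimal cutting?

Consider every possible first cut. r[k] is the best of p[i]+r[k−i] over all sellable i≤k.
r[1] = 4
r[2] = max(4+4, 13+0) = 13
r[3] = max(4+13, 13+4, 16+0) = 17
r[4] = max(4+17, 13+13, 16+4, 16+0) = 26
r[5] = max(4+26, 13+17, 16+13, 16+4, 27+0) = 30
r[6] = max(4+30, 13+26, 16+17, 16+13, 27+4, 39+0) = 39
r[7] = max(4+39, 13+30, 16+26, …, 39+4, 45+0) = 45
r[8] = max(4+45, 13+39, 16+30, …, 45+4, 22+0) = 52
Maximum revenue is $52.
Now minimize piece count subject to staying optimal: for each k, pieces[k] = 1 + min over i with p[i]+r[k−i]=r[k] of pieces[k−i].
pieces[5] = 3
pieces[6] = 1
pieces[7] = 1
pieces[8] = 2

2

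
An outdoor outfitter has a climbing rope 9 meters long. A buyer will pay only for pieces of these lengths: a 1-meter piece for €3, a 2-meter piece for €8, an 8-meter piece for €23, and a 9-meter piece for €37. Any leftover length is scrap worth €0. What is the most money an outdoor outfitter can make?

37

Let f[k] be the best obtainable value from length k. For each k, try every first piece i and keep the best of price[i] + f[k−i].
f[1] = 3
f[2] = 8
f[3] = 11  (first piece 1, then f[2]=8)
f[4] = 16  (first piece 2, then f[2]=8)
f[5] = 19  (first piece 1, then f[4]=16)
f[6] = 24  (first piece 2, then f[4]=16)
f[7] = 27  (first piece 1, then f[6]=24)
f[8] = 32  (first piece 2, then f[6]=24)
f[9] = 37
One optimal cutting: 9 → €37.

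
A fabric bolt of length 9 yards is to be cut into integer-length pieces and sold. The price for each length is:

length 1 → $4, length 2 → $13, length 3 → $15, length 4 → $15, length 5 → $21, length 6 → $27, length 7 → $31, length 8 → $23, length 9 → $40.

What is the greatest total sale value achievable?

Consider every possible first cut. best[k] is the best of p[i]+best[k−i] over all sellable i≤k.
best[1] = 4
best[2] = max(4+4, 13+0) = 13
best[3] = max(4+13, 13+4, 15+0) = 17
best[4] = max(4+17, 13+13, 15+4, 15+0) = 26
best[5] = max(4+26, 13+17, 15+13, 15+4, 21+0) = 30
best[6] = max(4+30, 13+26, 15+17, 15+13, 21+4, 27+0) = 39
best[7] = max(4+39, 13+30, 15+26, …, 27+4, 31+0) = 43
best[8] = max(4+43, 13+39, 15+30, …, 31+4, 23+0) = 52
best[9] = max(4+52, 13+43, 15+39, …, 23+4, 40+0) = 56
One optimal cutting: 2 + 2 + 2 + 2 + 1 → $13 + $13 + $13 + $13 + $4 = $56.

56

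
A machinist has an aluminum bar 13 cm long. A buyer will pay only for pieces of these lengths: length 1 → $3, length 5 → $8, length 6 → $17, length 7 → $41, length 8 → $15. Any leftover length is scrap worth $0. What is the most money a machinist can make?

59

Let f[k] be the best obtainable value from length k. For each k, try every first piece i and keep the best of price[i] + f[k−i].
f[1] = 3
f[2] = 6  (first piece 1, then f[1]=3)
f[3] = 9  (first piece 1, then f[2]=6)
f[4] = 12  (first piece 1, then f[3]=9)
f[5] = 15  (first piece 1, then f[4]=12)
f[6] = 18  (first piece 1, then f[5]=15)
f[7] = 41
f[8] = 44  (first piece 1, then f[7]=41)
f[9] = 47  (first piece 1, then f[8]=44)
f[10] = 50  (first piece 1, then f[9]=47)
f[11] = 53  (first piece 1, then f[10]=50)
f[12] = 56  (first piece 1, then f[11]=53)
f[13] = 59  (first piece 1, then f[12]=56)
One optimal cutting: 7 + 1 + 1 + 1 + 1 + 1 + 1 → $59.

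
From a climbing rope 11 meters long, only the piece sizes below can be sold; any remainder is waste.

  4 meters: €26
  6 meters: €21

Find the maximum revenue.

Consider every possible first cut. r[k] is the best of p[i]+r[k−i] over all sellable i≤k.
r[1] = 0
r[2] = 0
r[3] = 0
r[4] = 26
r[5] = 26
r[6] = 26
r[7] = 26
r[8] = 52  (first piece 4, then r[4]=26)
r[9] = 52
r[10] = 52
r[11] = 52
One optimal cutting: pieces 4 + 4 with 3 meters of scrap → €52.

52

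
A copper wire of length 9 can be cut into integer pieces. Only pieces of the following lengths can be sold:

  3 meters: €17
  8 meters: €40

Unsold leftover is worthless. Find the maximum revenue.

Build f[k] bottom-up: f[k] = max over allowed piece i of (p[i] + f[k−i]).
f[1] = 0
f[2] = 0
f[3] = 17
f[4] = 17
f[5] = 17
f[6] = 34  (first piece 3, then f[3]=17)
f[7] = 34
f[8] = max(17+17, 40+0) = 40
f[9] = max(17+34, 40+0) = 51
One optimal cutting: 3 + 3 + 3 → €51.

51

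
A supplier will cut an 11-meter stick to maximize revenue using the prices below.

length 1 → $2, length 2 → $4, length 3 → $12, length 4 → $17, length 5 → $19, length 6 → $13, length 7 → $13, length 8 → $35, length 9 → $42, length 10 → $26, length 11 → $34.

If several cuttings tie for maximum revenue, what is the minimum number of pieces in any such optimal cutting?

Consider every possible first cut. r[k] is the best of p[i]+r[k−i] over all sellable i≤k.
r[1] = 2
r[2] = max(2+2, 4+0) = 4
r[3] = max(2+4, 4+2, 12+0) = 12
r[4] = max(2+12, 4+4, 12+2, 17+0) = 17
r[5] = max(2+17, 4+12, 12+4, 17+2, 19+0) = 19
r[6] = max(2+19, 4+17, 12+12, 17+4, 19+2, 13+0) = 24
r[7] = max(2+24, 4+19, 12+17, …, 13+2, 13+0) = 29
r[8] = max(2+29, 4+24, 12+19, …, 13+2, 35+0) = 35
r[9] = max(2+35, 4+29, 12+24, …, 35+2, 42+0) = 42
r[10] = max(2+42, 4+35, 12+29, …, 42+2, 26+0) = 44
r[11] = max(2+44, 4+42, 12+35, …, 26+2, 34+0) = 47
Maximum revenue is $47.
Now minimize piece count subject to staying optimal: for each k, pieces[k] = 1 + min over i with p[i]+r[k−i]=r[k] of pieces[k−i].
pieces[8] = 1
pieces[9] = 1
pieces[10] = 2
pieces[11] = 2

2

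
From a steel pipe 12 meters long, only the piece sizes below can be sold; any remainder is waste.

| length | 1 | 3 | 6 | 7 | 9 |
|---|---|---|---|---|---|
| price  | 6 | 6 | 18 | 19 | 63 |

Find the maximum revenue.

Let r[k] be the best obtainable value from length k. For each k, try every first piece i and keep the best of price[i] + r[k−i].
r[1] = 6
r[2] = 12  (first piece 1, then r[1]=6)
r[3] = 18  (first piece 1, then r[2]=12)
r[4] = 24  (first piece 1, then r[3]=18)
r[5] = 30  (first piece 1, then r[4]=24)
r[6] = 36  (first piece 1, then r[5]=30)
r[7] = 42  (first piece 1, then r[6]=36)
r[8] = 48  (first piece 1, then r[7]=42)
r[9] = 63
r[10] = 69  (first piece 1, then r[9]=63)
r[11] = 75  (first piece 1, then r[10]=69)
r[12] = 81  (first piece 1, then r[11]=75)
One optimal cutting: 9 + 1 + 1 + 1 → $81.

81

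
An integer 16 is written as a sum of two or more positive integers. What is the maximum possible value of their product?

324

Let m[k] be the best product for length k (with at least one cut). For each first piece i, the rest contributes max(k−i, m[k−i]).
m[2] = 1·max(1,0) = 1·1 = 1
m[3] = max(1·2, 2·1) = 2
m[4] = max(1·3, 2·2, 3·1) = 4
m[5] = max(1·4, 2·3, 3·2, 4·1) = 6
m[6] = max(1·6, 2·4, 3·3, 4·2, 5·1) = 9
m[7] = max(1·9, 2·6, 3·4, 4·3, 5·2, 6·1) = 12
m[8] = max(1·12, 2·9, 3·6, …, 6·2, 7·1) = 18
m[9] = max(1·18, 2·12, 3·9, …, 7·2, 8·1) = 27
m[10] = max(1·27, 2·18, 3·12, …, 8·2, 9·1) = 36
m[11] = max(1·36, 2·27, 3·18, …, 9·2, 10·1) = 54
m[12] = max(1·54, 2·36, 3·27, …, 10·2, 11·1) = 81
m[13] = max(1·81, 2·54, 3·36, …, 11·2, 12·1) = 108
m[14] = max(1·108, 2·81, 3·54, …, 12·2, 13·1) = 162
m[15] = max(1·162, 2·108, 3·81, …, 13·2, 14·1) = 243
m[16] = max(1·243, 2·162, 3·108, …, 14·2, 15·1) = 324
One optimal split: 3 + 3 + 3 + 3 + 2 + 2; product 3·3·3·3·2·2 = 324.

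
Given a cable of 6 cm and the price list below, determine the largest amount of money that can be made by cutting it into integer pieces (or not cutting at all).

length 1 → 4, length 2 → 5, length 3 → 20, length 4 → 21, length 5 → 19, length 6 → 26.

Consider every possible first cut. v[k] is the best of p[i]+v[k−i] over all sellable i≤k.
v[1] = 4
v[2] = max(4+4, 5+0) = 8
v[3] = max(4+8, 5+4, 20+0) = 20
v[4] = max(4+20, 5+8, 20+4, 21+0) = 24
v[5] = max(4+24, 5+20, 20+8, 21+4, 19+0) = 28
v[6] = max(4+28, 5+24, 20+20, 21+8, 19+4, 26+0) = 40
One optimal cutting: 3 + 3 → 20 + 20 = 40.

40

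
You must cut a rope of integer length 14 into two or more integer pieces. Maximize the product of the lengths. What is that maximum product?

Define g[k] = max over 1≤i<k of i · max(k−i, g[k−i]); the inner max lets the remainder stay uncut if that's better.
Small cases: g[2]=1, g[3]=2, g[4]=4, g[5]=6, g[6]=9.
g[7] = max(1*9, 2*6, 3*4, 4*3, 5*2, 6*1) = 12
g[8] = max(1*12, 2*9, 3*6, …, 6*2, 7*1) = 18
g[9] = max(1*18, 2*12, 3*9, …, 7*2, 8*1) = 27
g[10] = max(1*27, 2*18, 3*12, …, 8*2, 9*1) = 36
g[11] = max(1*36, 2*27, 3*18, …, 9*2, 10*1) = 54
g[12] = max(1*54, 2*36, 3*27, …, 10*2, 11*1) = 81
g[13] = max(1*81, 2*54, 3*36, …, 11*2, 12*1) = 108
g[14] = max(1*108, 2*81, 3*54, …, 12*2, 13*1) = 162
One optimal split: 3 + 3 + 3 + 3 + 2; product 3*3*3*3*2 = 162.

162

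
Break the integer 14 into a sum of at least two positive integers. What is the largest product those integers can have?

162

Let prod[k] be the best product for length k (with at least one cut). For each first piece i, the rest contributes max(k−i, prod[k−i]).
Small cases: prod[2]=1, prod[3]=2, prod[4]=4, prod[5]=6, prod[6]=9.
prod[7] = max(1·9, 2·6, 3·4, 4·3, 5·2, 6·1) = 12
prod[8] = max(1·12, 2·9, 3·6, …, 6·2, 7·1) = 18
prod[9] = max(1·18, 2·12, 3·9, …, 7·2, 8·1) = 27
prod[10] = max(1·27, 2·18, 3·12, …, 8·2, 9·1) = 36
prod[11] = max(1·36, 2·27, 3·18, …, 9·2, 10·1) = 54
prod[12] = max(1·54, 2·36, 3·27, …, 10·2, 11·1) = 81
prod[13] = max(1·81, 2·54, 3·36, …, 11·2, 12·1) = 108
prod[14] = max(1·108, 2·81, 3·54, …, 12·2, 13·1) = 162
One optimal split: 3 + 3 + 3 + 3 + 2; product 3·3·3·3·2 = 162.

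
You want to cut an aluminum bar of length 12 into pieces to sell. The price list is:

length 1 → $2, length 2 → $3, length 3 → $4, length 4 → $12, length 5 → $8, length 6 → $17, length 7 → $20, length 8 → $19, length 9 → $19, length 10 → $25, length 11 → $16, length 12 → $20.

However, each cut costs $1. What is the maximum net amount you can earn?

Build r[k] bottom-up: r[k] = max over allowed piece i of (p[i] + r[k−i]) − 1 per cut.
r[1] = 2
r[2] = max(2+2-1, 3+0) = 3
r[3] = max(2+3-1, 3+2-1, 4+0) = 4
r[4] = max(2+4-1, 3+3-1, 4+2-1, 12+0) = 12
r[5] = max(2+12-1, 3+4-1, 4+3-1, 12+2-1, 8+0) = 13
r[6] = max(2+13-1, 3+12-1, 4+4-1, 12+3-1, 8+2-1, 17+0) = 17
r[7] = max(2+17-1, 3+13-1, 4+12-1, …, 17+2-1, 20+0) = 20
r[8] = max(2+20-1, 3+17-1, 4+13-1, …, 20+2-1, 19+0) = 23
r[9] = max(2+23-1, 3+20-1, 4+17-1, …, 19+2-1, 19+0) = 24
r[10] = max(2+24-1, 3+23-1, 4+20-1, …, 19+2-1, 25+0) = 28
r[11] = max(2+28-1, 3+24-1, 4+23-1, …, 25+2-1, 16+0) = 31
r[12] = max(2+31-1, 3+28-1, 4+24-1, …, 16+2-1, 20+0) = 34
One optimal plan: pieces 4 + 4 + 4 (2 cuts) → $36 − $2 = $34.

34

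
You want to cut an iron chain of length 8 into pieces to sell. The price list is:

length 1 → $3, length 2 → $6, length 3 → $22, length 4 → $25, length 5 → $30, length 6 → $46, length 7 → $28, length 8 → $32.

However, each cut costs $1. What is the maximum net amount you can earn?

Let v[k] be the best obtainable value from length k. For each k, try every first piece i and keep the best of price[i] + v[k−i] minus the 1 cut fee when i<k.
v[1] = 3
v[2] = 6
v[3] = 22
v[4] = 25
v[5] = 30
v[6] = 46
v[7] = 48  (first piece 1, then v[6]=46)
v[8] = 51  (first piece 2, then v[6]=46)
One optimal plan: pieces 6 + 2 (1 cut) → $52 − $1 = $51.

51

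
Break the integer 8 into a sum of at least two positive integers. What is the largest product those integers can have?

Define f[k] = max over 1≤i<k of i · max(k−i, f[k−i]); the inner max lets the remainder stay uncut if that's better.
f[2] = 1×max(1,0) = 1×1 = 1
f[3] = 1×max(2,1) = 1×2 = 2
f[4] = 2×max(2,1) = 2×2 = 4
f[5] = 2×max(3,2) = 2×3 = 6
f[6] = 3×max(3,2) = 3×3 = 9
f[7] = 2×max(5,6) = 2×6 = 12
f[8] = 2×max(6,9) = 2×9 = 18
One optimal split: 3 + 3 + 2; product 3×3×2 = 18.

18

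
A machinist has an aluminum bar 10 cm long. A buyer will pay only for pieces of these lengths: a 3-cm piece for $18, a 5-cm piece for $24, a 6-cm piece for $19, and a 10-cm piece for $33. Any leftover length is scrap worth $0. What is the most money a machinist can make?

Build best[k] bottom-up: best[k] = max over allowed piece i of (p[i] + best[k−i]).
best[1] = 0
best[2] = 0
best[3] = 18
best[4] = 18
best[5] = 24
best[6] = 36  (first piece 3, then best[3]=18)
best[7] = 36
best[8] = 42  (first piece 3, then best[5]=24)
best[9] = 54  (first piece 3, then best[6]=36)
best[10] = 54
One optimal cutting: pieces 3 + 3 + 3 with 1 cm of scrap → $54.

54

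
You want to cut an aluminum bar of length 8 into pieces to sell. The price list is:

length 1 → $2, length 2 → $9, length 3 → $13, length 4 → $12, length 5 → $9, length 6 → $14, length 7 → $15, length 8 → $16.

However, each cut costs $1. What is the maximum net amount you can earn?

Consider every possible first cut. r[k] is the best of p[i]+r[k−i] over all sellable i≤k, charging 1 whenever i<k.
r[1] = 2
r[2] = max(2+2-1, 9+0) = 9
r[3] = max(2+9-1, 9+2-1, 13+0) = 13
r[4] = max(2+13-1, 9+9-1, 13+2-1, 12+0) = 17
r[5] = max(2+17-1, 9+13-1, 13+9-1, 12+2-1, 9+0) = 21
r[6] = max(2+21-1, 9+17-1, 13+13-1, 12+9-1, 9+2-1, 14+0) = 25
r[7] = max(2+25-1, 9+21-1, 13+17-1, …, 14+2-1, 15+0) = 29
r[8] = max(2+29-1, 9+25-1, 13+21-1, …, 15+2-1, 16+0) = 33
One optimal plan: pieces 2 + 2 + 2 + 2 (3 cuts) → $36 − $3 = $33.

33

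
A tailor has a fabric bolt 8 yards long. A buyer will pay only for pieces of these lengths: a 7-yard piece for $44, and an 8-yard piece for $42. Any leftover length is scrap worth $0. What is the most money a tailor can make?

44

Build r[k] bottom-up: r[k] = max over allowed piece i of (p[i] + r[k−i]).
r[1] = 0
r[2] = 0
r[3] = 0
r[4] = 0
r[5] = 0
r[6] = 0
r[7] = 44
r[8] = 44
One optimal cutting: pieces 7 with 1 yard of scrap → $44.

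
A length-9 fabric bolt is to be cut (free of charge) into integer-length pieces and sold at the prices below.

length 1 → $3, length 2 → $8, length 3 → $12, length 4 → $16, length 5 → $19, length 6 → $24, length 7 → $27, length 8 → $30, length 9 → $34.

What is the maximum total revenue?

Build R[k] bottom-up: R[k] = max over allowed piece i of (p[i] + R[k−i]).
R[1] = 3
R[2] = 8
R[3] = 12
R[4] = 16  (first piece 2, then R[2]=8)
R[5] = 20  (first piece 2, then R[3]=12)
R[6] = 24  (first piece 2, then R[4]=16)
R[7] = 28  (first piece 2, then R[5]=20)
R[8] = 32  (first piece 2, then R[6]=24)
R[9] = 36  (first piece 2, then R[7]=28)
One optimal cutting: 3 + 2 + 2 + 2 → $12 + $8 + $8 + $8 = $36.

36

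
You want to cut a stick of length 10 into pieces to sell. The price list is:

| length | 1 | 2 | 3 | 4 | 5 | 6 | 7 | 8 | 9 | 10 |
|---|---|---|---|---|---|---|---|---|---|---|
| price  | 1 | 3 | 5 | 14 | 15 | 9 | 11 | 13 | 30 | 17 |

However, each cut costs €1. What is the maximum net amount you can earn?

Build r[k] bottom-up: r[k] = max over allowed piece i of (p[i] + r[k−i]) − 1 per cut.
r[1] = 1
r[2] = 3
r[3] = 5
r[4] = 14
r[5] = 15
r[6] = 16  (first piece 2, then r[4]=14)
r[7] = 18  (first piece 3, then r[4]=14)
r[8] = 27  (first piece 4, then r[4]=14)
r[9] = 30
r[10] = 30  (first piece 1, then r[9]=30)
One optimal plan: pieces 9 + 1 (1 cut) → €31 − €1 = €30.

30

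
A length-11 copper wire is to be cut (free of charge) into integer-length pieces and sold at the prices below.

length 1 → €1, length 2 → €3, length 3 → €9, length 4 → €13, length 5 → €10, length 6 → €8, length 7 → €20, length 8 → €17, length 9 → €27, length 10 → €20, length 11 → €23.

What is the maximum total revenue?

Build best[k] bottom-up: best[k] = max over allowed piece i of (p[i] + best[k−i]).
best[1] = 1
best[2] = 3
best[3] = 9
best[4] = 13
best[5] = 14  (first piece 1, then best[4]=13)
best[6] = 18  (first piece 3, then best[3]=9)
best[7] = 22  (first piece 3, then best[4]=13)
best[8] = 26  (first piece 4, then best[4]=13)
best[9] = 27  (first piece 1, then best[8]=26)
best[10] = 31  (first piece 3, then best[7]=22)
best[11] = 35  (first piece 3, then best[8]=26)
One optimal cutting: 4 + 4 + 3 → €13 + €13 + €9 = €35.

35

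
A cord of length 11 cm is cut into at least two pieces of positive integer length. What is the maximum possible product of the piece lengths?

Define f[k] = max over 1≤i<k of i · max(k−i, f[k−i]); the inner max lets the remainder stay uncut if that's better.
f[2] = 1·max(1,0) = 1·1 = 1
f[3] = max(1·2, 2·1) = 2
f[4] = max(1·3, 2·2, 3·1) = 4
f[5] = max(1·4, 2·3, 3·2, 4·1) = 6
f[6] = max(1·6, 2·4, 3·3, 4·2, 5·1) = 9
f[7] = max(1·9, 2·6, 3·4, 4·3, 5·2, 6·1) = 12
f[8] = max(1·12, 2·9, 3·6, …, 6·2, 7·1) = 18
f[9] = max(1·18, 2·12, 3·9, …, 7·2, 8·1) = 27
f[10] = max(1·27, 2·18, 3·12, …, 8·2, 9·1) = 36
f[11] = max(1·36, 2·27, 3·18, …, 9·2, 10·1) = 54
One optimal split: 3 + 3 + 3 + 2; product 3·3·3·2 = 54.

54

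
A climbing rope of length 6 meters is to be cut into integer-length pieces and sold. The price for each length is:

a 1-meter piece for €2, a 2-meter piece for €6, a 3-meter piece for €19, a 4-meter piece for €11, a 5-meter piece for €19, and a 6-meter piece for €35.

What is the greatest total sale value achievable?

38

Build R[k] bottom-up: R[k] = max over allowed piece i of (p[i] + R[k−i]).
R[1] = 2
R[2] = 6
R[3] = 19
R[4] = 21  (first piece 1, then R[3]=19)
R[5] = 25  (first piece 2, then R[3]=19)
R[6] = 38  (first piece 3, then R[3]=19)
One optimal cutting: 3 + 3 → €19 + €19 = €38.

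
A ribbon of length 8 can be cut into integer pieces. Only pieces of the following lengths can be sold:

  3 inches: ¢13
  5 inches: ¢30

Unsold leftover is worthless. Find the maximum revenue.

Consider every possible first cut. best[k] is the best of p[i]+best[k−i] over all sellable i≤k.
best[1] = 0
best[2] = 0
best[3] = 13
best[4] = 13
best[5] = 30
best[6] = 30
best[7] = 30
best[8] = 43  (first piece 3, then best[5]=30)
One optimal cutting: 5 + 3 → ¢43.

43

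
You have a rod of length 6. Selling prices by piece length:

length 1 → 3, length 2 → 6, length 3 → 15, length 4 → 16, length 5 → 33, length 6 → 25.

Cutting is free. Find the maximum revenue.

Consider every possible first cut. R[k] is the best of p[i]+R[k−i] over all sellable i≤k.
R[1] = 3
R[2] = max(3+3, 6+0) = 6
R[3] = max(3+6, 6+3, 15+0) = 15
R[4] = max(3+15, 6+6, 15+3, 16+0) = 18
R[5] = max(3+18, 6+15, 15+6, 16+3, 33+0) = 33
R[6] = max(3+33, 6+18, 15+15, 16+6, 33+3, 25+0) = 36
One optimal cutting: 5 + 1 → 33 + 3 = 36.

36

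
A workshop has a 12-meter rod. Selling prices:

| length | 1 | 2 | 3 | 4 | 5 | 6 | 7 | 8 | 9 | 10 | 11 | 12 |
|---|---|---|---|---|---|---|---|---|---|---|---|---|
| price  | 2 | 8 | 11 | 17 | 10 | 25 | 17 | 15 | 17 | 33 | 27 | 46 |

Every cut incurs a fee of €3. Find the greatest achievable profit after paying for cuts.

Let r[k] be the best obtainable value from length k. For each k, try every first piece i and keep the best of price[i] + r[k−i] minus the 3 cut fee when i<k.
r[1] = 2
r[2] = 8
r[3] = 11
r[4] = 17
r[5] = 16  (first piece 1, then r[4]=17)
r[6] = 25
r[7] = 25  (first piece 3, then r[4]=17)
r[8] = 31  (first piece 4, then r[4]=17)
r[9] = 33  (first piece 3, then r[6]=25)
r[10] = 39  (first piece 4, then r[6]=25)
r[11] = 39  (first piece 3, then r[8]=31)
r[12] = 47  (first piece 6, then r[6]=25)
One optimal plan: pieces 6 + 6 (1 cut) → €50 − €3 = €47.

47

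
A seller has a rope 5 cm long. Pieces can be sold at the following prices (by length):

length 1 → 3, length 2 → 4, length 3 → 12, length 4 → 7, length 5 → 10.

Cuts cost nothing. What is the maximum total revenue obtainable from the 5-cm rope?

18

Let v[k] be the best obtainable value from length k. For each k, try every first piece i and keep the best of price[i] + v[k−i].
v[1] = 3
v[2] = 6  (first piece 1, then v[1]=3)
v[3] = 12
v[4] = 15  (first piece 1, then v[3]=12)
v[5] = 18  (first piece 1, then v[4]=15)
One optimal cutting: 3 + 1 + 1 → 12 + 3 + 3 = 18.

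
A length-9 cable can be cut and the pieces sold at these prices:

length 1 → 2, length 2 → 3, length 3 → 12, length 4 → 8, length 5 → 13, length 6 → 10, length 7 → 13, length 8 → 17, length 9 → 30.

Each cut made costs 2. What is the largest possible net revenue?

32

Let r[k] be the best obtainable value from length k. For each k, try every first piece i and keep the best of price[i] + r[k−i] minus the 2 cut fee when i<k.
r[1] = 2
r[2] = 3
r[3] = 12
r[4] = 12  (first piece 1, then r[3]=12)
r[5] = 13  (first piece 2, then r[3]=12)
r[6] = 22  (first piece 3, then r[3]=12)
r[7] = 22  (first piece 1, then r[6]=22)
r[8] = 23  (first piece 2, then r[6]=22)
r[9] = 32  (first piece 3, then r[6]=22)
One optimal plan: pieces 3 + 3 + 3 (2 cuts) → 36 − 4 = 32.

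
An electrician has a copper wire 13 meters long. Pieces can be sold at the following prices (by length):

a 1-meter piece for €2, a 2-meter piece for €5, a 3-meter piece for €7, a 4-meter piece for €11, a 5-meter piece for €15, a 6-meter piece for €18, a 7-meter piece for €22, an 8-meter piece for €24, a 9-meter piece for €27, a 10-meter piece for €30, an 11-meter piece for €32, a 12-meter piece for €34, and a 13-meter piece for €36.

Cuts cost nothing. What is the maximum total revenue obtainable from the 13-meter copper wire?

40

Build v[k] bottom-up: v[k] = max over allowed piece i of (p[i] + v[k−i]).
v[1] = 2
v[2] = 5
v[3] = 7  (first piece 1, then v[2]=5)
v[4] = 11
v[5] = 15
v[6] = 18
v[7] = 22
v[8] = 24  (first piece 1, then v[7]=22)
v[9] = 27  (first piece 2, then v[7]=22)
v[10] = 30  (first piece 5, then v[5]=15)
v[11] = 33  (first piece 4, then v[7]=22)
v[12] = 37  (first piece 5, then v[7]=22)
v[13] = 40  (first piece 6, then v[7]=22)
One optimal cutting: 7 + 6 → €22 + €18 = €40.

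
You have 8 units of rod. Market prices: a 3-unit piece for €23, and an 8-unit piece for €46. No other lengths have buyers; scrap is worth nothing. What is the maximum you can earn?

46

Let r[k] be the best obtainable value from length k. For each k, try every first piece i and keep the best of price[i] + r[k−i].
r[1] = 0
r[2] = 0
r[3] = 23
r[4] = 23
r[5] = 23
r[6] = 46  (first piece 3, then r[3]=23)
r[7] = 46
r[8] = 46
One optimal cutting: pieces 3 + 3 with 2 units of scrap → €46.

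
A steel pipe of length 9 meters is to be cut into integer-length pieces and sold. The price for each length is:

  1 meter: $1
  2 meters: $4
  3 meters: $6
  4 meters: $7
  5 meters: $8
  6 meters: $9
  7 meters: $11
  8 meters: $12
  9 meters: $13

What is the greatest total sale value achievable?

18

Build R[k] bottom-up: R[k] = max over allowed piece i of (p[i] + R[k−i]).
R[1] = 1
R[2] = 4
R[3] = 6
R[4] = 8  (first piece 2, then R[2]=4)
R[5] = 10  (first piece 2, then R[3]=6)
R[6] = 12  (first piece 2, then R[4]=8)
R[7] = 14  (first piece 2, then R[5]=10)
R[8] = 16  (first piece 2, then R[6]=12)
R[9] = 18  (first piece 2, then R[7]=14)
One optimal cutting: 3 + 2 + 2 + 2 → $6 + $4 + $4 + $4 = $18.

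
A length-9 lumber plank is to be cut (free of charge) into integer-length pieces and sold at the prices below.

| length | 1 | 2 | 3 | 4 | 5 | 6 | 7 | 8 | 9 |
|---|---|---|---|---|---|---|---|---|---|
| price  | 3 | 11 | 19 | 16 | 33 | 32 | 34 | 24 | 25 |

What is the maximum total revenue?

57

Let R[k] be the best obtainable value from length k. For each k, try every first piece i and keep the best of price[i] + R[k−i].
R[1] = 3
R[2] = max(3+3, 11+0) = 11
R[3] = max(3+11, 11+3, 19+0) = 19
R[4] = max(3+19, 11+11, 19+3, 16+0) = 22
R[5] = max(3+22, 11+19, 19+11, 16+3, 33+0) = 33
R[6] = max(3+33, 11+22, 19+19, 16+11, 33+3, 32+0) = 38
R[7] = max(3+38, 11+33, 19+22, …, 32+3, 34+0) = 44
R[8] = max(3+44, 11+38, 19+33, …, 34+3, 24+0) = 52
R[9] = max(3+52, 11+44, 19+38, …, 24+3, 25+0) = 57
One optimal cutting: 3 + 3 + 3 → $19 + $19 + $19 = $57.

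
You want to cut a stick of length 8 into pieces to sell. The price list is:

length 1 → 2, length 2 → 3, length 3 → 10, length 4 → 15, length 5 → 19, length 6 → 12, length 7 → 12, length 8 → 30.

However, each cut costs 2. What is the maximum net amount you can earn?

Let r[k] be the best obtainable value from length k. For each k, try every first piece i and keep the best of price[i] + r[k−i] minus the 2 cut fee when i<k.
r[1] = 2
r[2] = 3
r[3] = 10
r[4] = 15
r[5] = 19
r[6] = 19  (first piece 1, then r[5]=19)
r[7] = 23  (first piece 3, then r[4]=15)
r[8] = 30
Best is to make no cuts and sell whole for 30.

30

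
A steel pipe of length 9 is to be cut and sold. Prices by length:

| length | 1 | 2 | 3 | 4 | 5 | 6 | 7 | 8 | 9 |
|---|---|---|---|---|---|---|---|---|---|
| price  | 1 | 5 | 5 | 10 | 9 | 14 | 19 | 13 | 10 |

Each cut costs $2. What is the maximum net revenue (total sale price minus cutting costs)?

Build r[k] bottom-up: r[k] = max over allowed piece i of (p[i] + r[k−i]) − 2 per cut.
r[1] = 1
r[2] = max(1+1-2, 5+0) = 5
r[3] = max(1+5-2, 5+1-2, 5+0) = 5
r[4] = max(1+5-2, 5+5-2, 5+1-2, 10+0) = 10
r[5] = max(1+10-2, 5+5-2, 5+5-2, 10+1-2, 9+0) = 9
r[6] = max(1+9-2, 5+10-2, 5+5-2, 10+5-2, 9+1-2, 14+0) = 14
r[7] = max(1+14-2, 5+9-2, 5+10-2, …, 14+1-2, 19+0) = 19
r[8] = max(1+19-2, 5+14-2, 5+9-2, …, 19+1-2, 13+0) = 18
r[9] = max(1+18-2, 5+19-2, 5+14-2, …, 13+1-2, 10+0) = 22
One optimal plan: pieces 7 + 2 (1 cut) → $24 − $2 = $22.

22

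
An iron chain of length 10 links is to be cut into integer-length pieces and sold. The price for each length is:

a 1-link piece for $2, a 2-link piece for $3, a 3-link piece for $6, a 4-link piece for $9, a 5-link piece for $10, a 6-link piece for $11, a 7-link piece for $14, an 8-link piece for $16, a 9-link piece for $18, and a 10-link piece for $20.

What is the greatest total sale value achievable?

22

Consider every possible first cut. v[k] is the best of p[i]+v[k−i] over all sellable i≤k.
v[1] = 2
v[2] = 4  (first piece 1, then v[1]=2)
v[3] = 6  (first piece 1, then v[2]=4)
v[4] = 9
v[5] = 11  (first piece 1, then v[4]=9)
v[6] = 13  (first piece 1, then v[5]=11)
v[7] = 15  (first piece 1, then v[6]=13)
v[8] = 18  (first piece 4, then v[4]=9)
v[9] = 20  (first piece 1, then v[8]=18)
v[10] = 22  (first piece 1, then v[9]=20)
One optimal cutting: 4 + 4 + 1 + 1 → $9 + $9 + $2 + $2 = $22.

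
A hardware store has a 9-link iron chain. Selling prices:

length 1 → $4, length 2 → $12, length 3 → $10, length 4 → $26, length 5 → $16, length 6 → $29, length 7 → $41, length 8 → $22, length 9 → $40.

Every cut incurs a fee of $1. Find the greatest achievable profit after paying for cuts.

Let r[k] be the best obtainable value from length k. For each k, try every first piece i and keep the best of price[i] + r[k−i] minus the 1 cut fee when i<k.
r[1] = 4
r[2] = 12
r[3] = 15  (first piece 1, then r[2]=12)
r[4] = 26
r[5] = 29  (first piece 1, then r[4]=26)
r[6] = 37  (first piece 2, then r[4]=26)
r[7] = 41
r[8] = 51  (first piece 4, then r[4]=26)
r[9] = 54  (first piece 1, then r[8]=51)
One optimal plan: pieces 4 + 4 + 1 (2 cuts) → $56 − $2 = $54.

54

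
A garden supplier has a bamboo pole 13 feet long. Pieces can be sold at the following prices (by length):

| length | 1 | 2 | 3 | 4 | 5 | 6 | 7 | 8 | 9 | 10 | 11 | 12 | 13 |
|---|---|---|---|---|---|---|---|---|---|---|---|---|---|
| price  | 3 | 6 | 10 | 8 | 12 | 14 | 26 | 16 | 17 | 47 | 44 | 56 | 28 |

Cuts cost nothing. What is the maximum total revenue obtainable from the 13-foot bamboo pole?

59

Build best[k] bottom-up: best[k] = max over allowed piece i of (p[i] + best[k−i]).
best[1] = 3
best[2] = 6  (first piece 1, then best[1]=3)
best[3] = 10
best[4] = 13  (first piece 1, then best[3]=10)
best[5] = 16  (first piece 1, then best[4]=13)
best[6] = 20  (first piece 3, then best[3]=10)
best[7] = 26
best[8] = 29  (first piece 1, then best[7]=26)
best[9] = 32  (first piece 1, then best[8]=29)
best[10] = 47
best[11] = 50  (first piece 1, then best[10]=47)
best[12] = 56
best[13] = 59  (first piece 1, then best[12]=56)
One optimal cutting: 12 + 1 → $56 + $3 = $59.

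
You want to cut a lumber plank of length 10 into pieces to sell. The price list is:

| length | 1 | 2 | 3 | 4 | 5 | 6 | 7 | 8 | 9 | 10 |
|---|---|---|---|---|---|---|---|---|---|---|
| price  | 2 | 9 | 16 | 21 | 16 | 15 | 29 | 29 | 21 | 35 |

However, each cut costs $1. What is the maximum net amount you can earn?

Consider every possible first cut. v[k] is the best of p[i]+v[k−i] over all sellable i≤k, charging 1 whenever i<k.
v[1] = 2
v[2] = 9
v[3] = 16
v[4] = 21
v[5] = 24  (first piece 2, then v[3]=16)
v[6] = 31  (first piece 3, then v[3]=16)
v[7] = 36  (first piece 3, then v[4]=21)
v[8] = 41  (first piece 4, then v[4]=21)
v[9] = 46  (first piece 3, then v[6]=31)
v[10] = 51  (first piece 3, then v[7]=36)
One optimal plan: pieces 4 + 3 + 3 (2 cuts) → $53 − $2 = $51.

51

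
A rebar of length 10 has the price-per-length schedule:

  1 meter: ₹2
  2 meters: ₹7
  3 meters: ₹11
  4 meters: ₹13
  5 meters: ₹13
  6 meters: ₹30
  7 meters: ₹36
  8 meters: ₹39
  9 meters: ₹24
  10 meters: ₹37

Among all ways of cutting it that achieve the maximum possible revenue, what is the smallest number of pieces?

2

Let r[k] be the best obtainable value from length k. For each k, try every first piece i and keep the best of price[i] + r[k−i].
r[1] = 2
r[2] = 7
r[3] = 11
r[4] = 14  (first piece 2, then r[2]=7)
r[5] = 18  (first piece 2, then r[3]=11)
r[6] = 30
r[7] = 36
r[8] = 39
r[9] = 43  (first piece 2, then r[7]=36)
r[10] = 47  (first piece 3, then r[7]=36)
Maximum revenue is ₹47.
Now minimize piece count subject to staying optimal: for each k, pieces[k] = 1 + min over i with p[i]+r[k−i]=r[k] of pieces[k−i].
pieces[7] = 1
pieces[8] = 1
pieces[9] = 2
pieces[10] = 2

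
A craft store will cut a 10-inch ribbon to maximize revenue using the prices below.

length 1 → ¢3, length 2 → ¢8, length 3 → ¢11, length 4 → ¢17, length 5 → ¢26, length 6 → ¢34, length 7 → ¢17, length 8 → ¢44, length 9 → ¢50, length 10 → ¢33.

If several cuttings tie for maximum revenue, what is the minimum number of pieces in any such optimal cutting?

Let r[k] be the best obtainable value from length k. For each k, try every first piece i and keep the best of price[i] + r[k−i].
r[1] = 3
r[2] = 8
r[3] = 11  (first piece 1, then r[2]=8)
r[4] = 17
r[5] = 26
r[6] = 34
r[7] = 37  (first piece 1, then r[6]=34)
r[8] = 44
r[9] = 50
r[10] = 53  (first piece 1, then r[9]=50)
Maximum revenue is ¢53.
Now minimize piece count subject to staying optimal: for each k, pieces[k] = 1 + min over i with p[i]+r[k−i]=r[k] of pieces[k−i].
pieces[7] = 2
pieces[8] = 1
pieces[9] = 1
pieces[10] = 2

2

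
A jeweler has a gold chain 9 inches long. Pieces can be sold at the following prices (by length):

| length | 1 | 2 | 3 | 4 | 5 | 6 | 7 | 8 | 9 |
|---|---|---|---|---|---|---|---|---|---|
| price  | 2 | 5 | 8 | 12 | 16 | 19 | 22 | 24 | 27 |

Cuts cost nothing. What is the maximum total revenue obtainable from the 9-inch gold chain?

28

Consider every possible first cut. best[k] is the best of p[i]+best[k−i] over all sellable i≤k.
best[1] = 2
best[2] = 5
best[3] = 8
best[4] = 12
best[5] = 16
best[6] = 19
best[7] = 22
best[8] = 24  (first piece 1, then best[7]=22)
best[9] = 28  (first piece 4, then best[5]=16)
One optimal cutting: 5 + 4 → $16 + $12 = $28.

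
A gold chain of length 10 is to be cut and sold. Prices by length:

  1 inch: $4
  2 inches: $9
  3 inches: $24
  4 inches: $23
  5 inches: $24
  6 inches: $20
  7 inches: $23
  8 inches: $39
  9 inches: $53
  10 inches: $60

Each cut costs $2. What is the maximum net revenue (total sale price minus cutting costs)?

70

Consider every possible first cut. r[k] is the best of p[i]+r[k−i] over all sellable i≤k, charging 2 whenever i<k.
r[1] = 4
r[2] = 9
r[3] = 24
r[4] = 26  (first piece 1, then r[3]=24)
r[5] = 31  (first piece 2, then r[3]=24)
r[6] = 46  (first piece 3, then r[3]=24)
r[7] = 48  (first piece 1, then r[6]=46)
r[8] = 53  (first piece 2, then r[6]=46)
r[9] = 68  (first piece 3, then r[6]=46)
r[10] = 70  (first piece 1, then r[9]=68)
One optimal plan: pieces 3 + 3 + 3 + 1 (3 cuts) → $76 − $6 = $70.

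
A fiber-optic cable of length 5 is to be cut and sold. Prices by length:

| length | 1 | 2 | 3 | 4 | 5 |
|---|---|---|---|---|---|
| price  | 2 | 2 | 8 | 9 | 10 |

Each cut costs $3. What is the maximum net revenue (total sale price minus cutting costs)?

10

Let net[k] be the best obtainable value from length k. For each k, try every first piece i and keep the best of price[i] + net[k−i] minus the 3 cut fee when i<k.
net[1] = 2
net[2] = max(2+2-3, 2+0) = 2
net[3] = max(2+2-3, 2+2-3, 8+0) = 8
net[4] = max(2+8-3, 2+2-3, 8+2-3, 9+0) = 9
net[5] = max(2+9-3, 2+8-3, 8+2-3, 9+2-3, 10+0) = 10
Best is to make no cuts and sell whole for $10.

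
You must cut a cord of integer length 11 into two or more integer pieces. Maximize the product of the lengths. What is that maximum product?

Define prod[k] = max over 1≤i<k of i · max(k−i, prod[k−i]); the inner max lets the remainder stay uncut if that's better.
prod[2] = 1×max(1,0) = 1×1 = 1
prod[3] = 1×max(2,1) = 1×2 = 2
prod[4] = 2×max(2,1) = 2×2 = 4
prod[5] = 2×max(3,2) = 2×3 = 6
prod[6] = 3×max(3,2) = 3×3 = 9
prod[7] = 2×max(5,6) = 2×6 = 12
prod[8] = 2×max(6,9) = 2×9 = 18
prod[9] = 3×max(6,9) = 3×9 = 27
prod[10] = 2×max(8,18) = 2×18 = 36
prod[11] = 2×max(9,27) = 2×27 = 54
One optimal split: 3 + 3 + 3 + 2; product 3×3×3×2 = 54.

54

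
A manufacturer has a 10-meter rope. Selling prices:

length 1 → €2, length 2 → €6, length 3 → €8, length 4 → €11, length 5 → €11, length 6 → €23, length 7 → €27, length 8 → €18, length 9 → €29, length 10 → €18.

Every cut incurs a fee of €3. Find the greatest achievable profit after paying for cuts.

32

Consider every possible first cut. r[k] is the best of p[i]+r[k−i] over all sellable i≤k, charging 3 whenever i<k.
r[1] = 2
r[2] = max(2+2-3, 6+0) = 6
r[3] = max(2+6-3, 6+2-3, 8+0) = 8
r[4] = max(2+8-3, 6+6-3, 8+2-3, 11+0) = 11
r[5] = max(2+11-3, 6+8-3, 8+6-3, 11+2-3, 11+0) = 11
r[6] = max(2+11-3, 6+11-3, 8+8-3, 11+6-3, 11+2-3, 23+0) = 23
r[7] = max(2+23-3, 6+11-3, 8+11-3, …, 23+2-3, 27+0) = 27
r[8] = max(2+27-3, 6+23-3, 8+11-3, …, 27+2-3, 18+0) = 26
r[9] = max(2+26-3, 6+27-3, 8+23-3, …, 18+2-3, 29+0) = 30
r[10] = max(2+30-3, 6+26-3, 8+27-3, …, 29+2-3, 18+0) = 32
One optimal plan: pieces 7 + 3 (1 cut) → €35 − €3 = €32.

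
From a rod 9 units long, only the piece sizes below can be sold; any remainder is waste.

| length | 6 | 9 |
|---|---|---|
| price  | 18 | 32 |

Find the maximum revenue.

32

Build best[k] bottom-up: best[k] = max over allowed piece i of (p[i] + best[k−i]).
best[1] = 0
best[2] = 0
best[3] = 0
best[4] = 0
best[5] = 0
best[6] = 18
best[7] = 18
best[8] = 18
best[9] = max(18+0, 32+0) = 32
One optimal cutting: 9 → 32.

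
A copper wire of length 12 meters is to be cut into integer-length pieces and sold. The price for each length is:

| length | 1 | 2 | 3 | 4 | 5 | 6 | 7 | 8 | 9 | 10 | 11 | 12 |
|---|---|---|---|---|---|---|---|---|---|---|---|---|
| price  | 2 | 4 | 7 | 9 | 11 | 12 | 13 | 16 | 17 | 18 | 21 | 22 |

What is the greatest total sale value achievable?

28

Let r[k] be the best obtainable value from length k. For each k, try every first piece i and keep the best of price[i] + r[k−i].
r[1] = 2
r[2] = max(2+2, 4+0) = 4
r[3] = max(2+4, 4+2, 7+0) = 7
r[4] = max(2+7, 4+4, 7+2, 9+0) = 9
r[5] = max(2+9, 4+7, 7+4, 9+2, 11+0) = 11
r[6] = max(2+11, 4+9, 7+7, 9+4, 11+2, 12+0) = 14
r[7] = max(2+14, 4+11, 7+9, …, 12+2, 13+0) = 16
r[8] = max(2+16, 4+14, 7+11, …, 13+2, 16+0) = 18
r[9] = max(2+18, 4+16, 7+14, …, 16+2, 17+0) = 21
r[10] = max(2+21, 4+18, 7+16, …, 17+2, 18+0) = 23
r[11] = max(2+23, 4+21, 7+18, …, 18+2, 21+0) = 25
r[12] = max(2+25, 4+23, 7+21, …, 21+2, 22+0) = 28
One optimal cutting: 3 + 3 + 3 + 3 → €7 + €7 + €7 + €7 = €28.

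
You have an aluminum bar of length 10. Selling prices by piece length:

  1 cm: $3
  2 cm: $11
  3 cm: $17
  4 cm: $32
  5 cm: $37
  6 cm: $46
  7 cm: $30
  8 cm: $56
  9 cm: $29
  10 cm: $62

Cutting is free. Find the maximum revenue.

Consider every possible first cut. r[k] is the best of p[i]+r[k−i] over all sellable i≤k.
r[1] = 3
r[2] = 11
r[3] = 17
r[4] = 32
r[5] = 37
r[6] = 46
r[7] = 49  (first piece 1, then r[6]=46)
r[8] = 64  (first piece 4, then r[4]=32)
r[9] = 69  (first piece 4, then r[5]=37)
r[10] = 78  (first piece 4, then r[6]=46)
One optimal cutting: 6 + 4 → $46 + $32 = $78.

78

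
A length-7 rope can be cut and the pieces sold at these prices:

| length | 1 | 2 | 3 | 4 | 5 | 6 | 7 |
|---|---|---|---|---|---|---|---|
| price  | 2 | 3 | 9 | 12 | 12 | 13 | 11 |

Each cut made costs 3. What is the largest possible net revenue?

18

Let net[k] be the best obtainable value from length k. For each k, try every first piece i and keep the best of price[i] + net[k−i] minus the 3 cut fee when i<k.
net[1] = 2
net[2] = 3
net[3] = 9
net[4] = 12
net[5] = 12
net[6] = 15  (first piece 3, then net[3]=9)
net[7] = 18  (first piece 3, then net[4]=12)
One optimal plan: pieces 4 + 3 (1 cut) → 21 − 3 = 18.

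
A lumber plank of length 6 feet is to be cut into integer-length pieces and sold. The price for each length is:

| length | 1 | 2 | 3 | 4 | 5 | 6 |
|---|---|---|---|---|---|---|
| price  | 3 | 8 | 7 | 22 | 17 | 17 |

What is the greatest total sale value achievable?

30

Let R[k] be the best obtainable value from length k. For each k, try every first piece i and keep the best of price[i] + R[k−i].
R[1] = 3
R[2] = 8
R[3] = 11  (first piece 1, then R[2]=8)
R[4] = 22
R[5] = 25  (first piece 1, then R[4]=22)
R[6] = 30  (first piece 2, then R[4]=22)
One optimal cutting: 4 + 2 → $22 + $8 = $30.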